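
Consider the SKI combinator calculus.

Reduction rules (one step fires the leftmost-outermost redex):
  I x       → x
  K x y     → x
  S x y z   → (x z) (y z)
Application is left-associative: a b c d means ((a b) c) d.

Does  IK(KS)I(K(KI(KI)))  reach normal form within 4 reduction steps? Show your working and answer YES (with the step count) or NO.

  start: IK(KS)I(K(KI(KI)))
  step 1: K(KS)I(K(KI(KI)))
  step 2: KS(K(KI(KI)))
  step 3: S

Answer: YES — reaches normal form S in 3 ≤ 4 steps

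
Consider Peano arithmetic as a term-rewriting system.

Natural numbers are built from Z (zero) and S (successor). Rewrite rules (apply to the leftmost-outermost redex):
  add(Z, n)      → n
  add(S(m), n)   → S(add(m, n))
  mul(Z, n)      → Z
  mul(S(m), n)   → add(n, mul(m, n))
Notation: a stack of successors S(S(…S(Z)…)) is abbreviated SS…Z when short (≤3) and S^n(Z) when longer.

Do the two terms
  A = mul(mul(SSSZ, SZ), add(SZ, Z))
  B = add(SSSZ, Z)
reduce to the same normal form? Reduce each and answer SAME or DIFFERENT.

Term A:
  start: mul(mul(SSSZ, SZ), add(SZ, Z))
  →1  mul(add(SZ, mul(SSZ, SZ)), add(SZ, Z))
  →2  mul(S(add(Z, mul(SSZ, SZ))), add(SZ, Z))
  →3  add(add(SZ, Z), mul(add(Z, mul(SSZ, SZ)), add(SZ, Z)))
  →4  add(S(add(Z, Z)), mul(add(Z, mul(SSZ, SZ)), add(SZ, Z)))
  →5  S(add(add(Z, Z), mul(add(Z, mul(SSZ, SZ)), add(SZ, Z))))
  →6  S(add(Z, mul(add(Z, mul(SSZ, SZ)), add(SZ, Z))))
  →7  S(mul(add(Z, mul(SSZ, SZ)), add(SZ, Z)))
  →8  S(mul(mul(SSZ, SZ), add(SZ, Z)))
  →9  S(mul(add(SZ, mul(SZ, SZ)), add(SZ, Z)))
  →10  S(mul(S(add(Z, mul(SZ, SZ))), add(SZ, Z)))
  →11  S(add(add(SZ, Z), mul(add(Z, mul(SZ, SZ)), add(SZ, Z))))
  →12  S(add(S(add(Z, Z)), mul(add(Z, mul(SZ, SZ)), add(SZ, Z))))
  →13  S(S(add(add(Z, Z), mul(add(Z, mul(SZ, SZ)), add(SZ, Z)))))
  →14  S(S(add(Z, mul(add(Z, mul(SZ, SZ)), add(SZ, Z)))))
  →15  S(S(mul(add(Z, mul(SZ, SZ)), add(SZ, Z))))
  →16  S(S(mul(mul(SZ, SZ), add(SZ, Z))))
  →17  S(S(mul(add(SZ, mul(Z, SZ)), add(SZ, Z))))
  →18  S(S(mul(S(add(Z, mul(Z, SZ))), add(SZ, Z))))
  →19  S(S(add(add(SZ, Z), mul(add(Z, mul(Z, SZ)), add(SZ, Z)))))
  →20  S(S(add(S(add(Z, Z)), mul(add(Z, mul(Z, SZ)), add(SZ, Z)))))
  →21  S(S(S(add(add(Z, Z), mul(add(Z, mul(Z, SZ)), add(SZ, Z))))))
  →22  S(S(S(add(Z, mul(add(Z, mul(Z, SZ)), add(SZ, Z))))))
  →23  S(S(S(mul(add(Z, mul(Z, SZ)), add(SZ, Z)))))
  →24  S(S(S(mul(mul(Z, SZ), add(SZ, Z)))))
  →25  S(S(S(mul(Z, add(SZ, Z)))))
  →26  SSSZ

Term B:
  start: add(SSSZ, Z)
  →1  S(add(SSZ, Z))
  →2  S(S(add(SZ, Z)))
  →3  S(S(S(add(Z, Z))))
  →4  SSSZ

Answer: SAME — A ⇓ SSSZ, B ⇓ SSSZ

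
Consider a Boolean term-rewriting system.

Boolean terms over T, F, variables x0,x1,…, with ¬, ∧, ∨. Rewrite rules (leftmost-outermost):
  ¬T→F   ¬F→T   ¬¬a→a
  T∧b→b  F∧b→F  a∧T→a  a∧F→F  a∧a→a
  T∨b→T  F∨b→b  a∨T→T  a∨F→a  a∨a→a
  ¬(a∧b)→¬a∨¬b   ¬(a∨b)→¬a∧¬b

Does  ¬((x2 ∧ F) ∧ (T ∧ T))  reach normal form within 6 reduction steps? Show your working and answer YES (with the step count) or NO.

Answer: YES — reaches normal form T in 5 ≤ 6 steps

Working:
  start: ¬((x2 ∧ F) ∧ (T ∧ T))
  [1] ¬(x2 ∧ F) ∨ ¬(T ∧ T)
  [2] (¬x2 ∨ ¬F) ∨ ¬(T ∧ T)
  [3] (¬x2 ∨ T) ∨ ¬(T ∧ T)
  [4] T ∨ ¬(T ∧ T)
  [5] T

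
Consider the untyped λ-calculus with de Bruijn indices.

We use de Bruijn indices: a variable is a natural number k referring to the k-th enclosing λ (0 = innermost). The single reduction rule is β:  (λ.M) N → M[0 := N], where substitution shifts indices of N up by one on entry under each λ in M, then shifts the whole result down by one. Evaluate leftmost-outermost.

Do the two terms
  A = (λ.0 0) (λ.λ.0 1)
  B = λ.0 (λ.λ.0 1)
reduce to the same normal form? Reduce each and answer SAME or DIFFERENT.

Term A:
  start: (λ.0 0) (λ.λ.0 1)
  step 1: (λ.λ.0 1) (λ.λ.0 1)
  step 2: λ.0 (λ.λ.0 1)

Term B:
  start: λ.0 (λ.λ.0 1)

Answer: SAME — A ⇓ λ.0 (λ.λ.0 1), B ⇓ λ.0 (λ.λ.0 1)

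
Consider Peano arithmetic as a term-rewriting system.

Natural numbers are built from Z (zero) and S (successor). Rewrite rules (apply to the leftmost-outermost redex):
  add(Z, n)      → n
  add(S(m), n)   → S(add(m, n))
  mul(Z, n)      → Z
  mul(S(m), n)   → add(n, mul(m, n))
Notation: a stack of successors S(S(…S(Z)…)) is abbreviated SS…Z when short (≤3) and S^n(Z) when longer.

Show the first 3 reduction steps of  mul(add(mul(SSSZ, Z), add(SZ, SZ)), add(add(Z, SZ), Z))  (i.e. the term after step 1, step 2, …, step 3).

  start: mul(add(mul(SSSZ, Z), add(SZ, SZ)), add(add(Z, SZ), Z))
  step 1: mul(add(add(Z, mul(SSZ, Z)), add(SZ, SZ)), add(add(Z, SZ), Z))
  step 2: mul(add(mul(SSZ, Z), add(SZ, SZ)), add(add(Z, SZ), Z))
  step 3: mul(add(add(Z, mul(SZ, Z)), add(SZ, SZ)), add(add(Z, SZ), Z))

Answer: after 3 steps: mul(add(add(Z, mul(SZ, Z)), add(SZ, SZ)), add(add(Z, SZ), Z))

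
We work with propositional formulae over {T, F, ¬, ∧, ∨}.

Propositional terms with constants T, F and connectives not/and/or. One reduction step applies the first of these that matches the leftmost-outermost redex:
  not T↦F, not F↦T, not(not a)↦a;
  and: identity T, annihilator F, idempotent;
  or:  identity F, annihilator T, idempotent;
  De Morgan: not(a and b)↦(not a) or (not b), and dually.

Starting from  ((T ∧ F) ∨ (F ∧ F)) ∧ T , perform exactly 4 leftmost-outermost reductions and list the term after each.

  start: ((T ∧ F) ∨ (F ∧ F)) ∧ T
  [1] (T ∧ F) ∨ (F ∧ F)
  [2] F ∨ (F ∧ F)
  [3] F ∧ F
  [4] F

Answer: after 4 steps: F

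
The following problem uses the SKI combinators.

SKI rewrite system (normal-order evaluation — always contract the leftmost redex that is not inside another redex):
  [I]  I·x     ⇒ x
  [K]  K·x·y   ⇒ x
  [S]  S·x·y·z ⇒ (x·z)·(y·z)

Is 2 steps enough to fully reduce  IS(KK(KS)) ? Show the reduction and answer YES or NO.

  start: IS(KK(KS))
  [1] S(KK(KS))
  [2] SK

Answer: YES — reaches normal form SK in 2 ≤ 2 steps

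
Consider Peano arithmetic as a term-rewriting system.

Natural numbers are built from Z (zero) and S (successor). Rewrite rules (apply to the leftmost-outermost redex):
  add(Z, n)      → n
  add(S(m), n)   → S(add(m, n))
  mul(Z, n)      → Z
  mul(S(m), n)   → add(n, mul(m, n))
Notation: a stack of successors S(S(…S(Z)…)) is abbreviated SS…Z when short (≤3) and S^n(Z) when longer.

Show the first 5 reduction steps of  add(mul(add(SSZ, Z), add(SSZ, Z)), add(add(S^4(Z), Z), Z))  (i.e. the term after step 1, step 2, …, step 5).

  start: add(mul(add(SSZ, Z), add(SSZ, Z)), add(add(S^4(Z), Z), Z))
  step 1: add(mul(S(add(SZ, Z)), add(SSZ, Z)), add(add(S^4(Z), Z), Z))
  step 2: add(add(add(SSZ, Z), mul(add(SZ, Z), add(SSZ, Z))), add(add(S^4(Z), Z), Z))
  step 3: add(add(S(add(SZ, Z)), mul(add(SZ, Z), add(SSZ, Z))), add(add(S^4(Z), Z), Z))
  step 4: add(S(add(add(SZ, Z), mul(add(SZ, Z), add(SSZ, Z)))), add(add(S^4(Z), Z), Z))
  step 5: S(add(add(add(SZ, Z), mul(add(SZ, Z), add(SSZ, Z))), add(add(S^4(Z), Z), Z)))

Answer: after 5 steps: S(add(add(add(SZ, Z), mul(add(SZ, Z), add(SSZ, Z))), add(add(S^4(Z), Z), Z)))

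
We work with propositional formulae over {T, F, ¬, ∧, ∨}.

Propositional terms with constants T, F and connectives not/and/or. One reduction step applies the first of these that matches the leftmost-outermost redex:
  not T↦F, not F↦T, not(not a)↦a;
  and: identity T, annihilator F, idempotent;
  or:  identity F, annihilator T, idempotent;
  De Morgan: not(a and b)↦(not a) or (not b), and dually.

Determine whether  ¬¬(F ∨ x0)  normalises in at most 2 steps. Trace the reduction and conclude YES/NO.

  start: ¬¬(F ∨ x0)
  step 1: F ∨ x0
  step 2: x0

Answer: YES — reaches normal form x0 in 2 ≤ 2 steps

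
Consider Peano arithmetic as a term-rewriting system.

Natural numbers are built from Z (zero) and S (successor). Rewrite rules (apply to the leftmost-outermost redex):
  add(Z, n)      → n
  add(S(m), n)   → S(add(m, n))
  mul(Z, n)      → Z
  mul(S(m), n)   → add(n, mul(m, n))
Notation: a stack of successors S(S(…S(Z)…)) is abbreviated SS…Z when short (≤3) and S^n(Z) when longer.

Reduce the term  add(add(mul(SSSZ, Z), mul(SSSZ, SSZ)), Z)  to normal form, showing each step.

Answer: normal form = S^6(Z)  (in 28 steps)

Working:
  start: add(add(mul(SSSZ, Z), mul(SSSZ, SSZ)), Z)
  →1  add(add(add(Z, mul(SSZ, Z)), mul(SSSZ, SSZ)), Z)
  →2  add(add(mul(SSZ, Z), mul(SSSZ, SSZ)), Z)
  →3  add(add(add(Z, mul(SZ, Z)), mul(SSSZ, SSZ)), Z)
  →4  add(add(mul(SZ, Z), mul(SSSZ, SSZ)), Z)
  →5  add(add(add(Z, mul(Z, Z)), mul(SSSZ, SSZ)), Z)
  →6  add(add(mul(Z, Z), mul(SSSZ, SSZ)), Z)
  →7  add(add(Z, mul(SSSZ, SSZ)), Z)
  →8  add(mul(SSSZ, SSZ), Z)
  →9  add(add(SSZ, mul(SSZ, SSZ)), Z)
  →10  add(S(add(SZ, mul(SSZ, SSZ))), Z)
  →11  S(add(add(SZ, mul(SSZ, SSZ)), Z))
  →12  S(add(S(add(Z, mul(SSZ, SSZ))), Z))
  →13  S(S(add(add(Z, mul(SSZ, SSZ)), Z)))
  →14  S(S(add(mul(SSZ, SSZ), Z)))
  →15  S(S(add(add(SSZ, mul(SZ, SSZ)), Z)))
  →16  S(S(add(S(add(SZ, mul(SZ, SSZ))), Z)))
  →17  S(S(S(add(add(SZ, mul(SZ, SSZ)), Z))))
  →18  S(S(S(add(S(add(Z, mul(SZ, SSZ))), Z))))
  →19  S(S(S(S(add(add(Z, mul(SZ, SSZ)), Z)))))
  →20  S(S(S(S(add(mul(SZ, SSZ), Z)))))
  →21  S(S(S(S(add(add(SSZ, mul(Z, SSZ)), Z)))))
  →22  S(S(S(S(add(S(add(SZ, mul(Z, SSZ))), Z)))))
  →23  S(S(S(S(S(add(add(SZ, mul(Z, SSZ)), Z))))))
  →24  S(S(S(S(S(add(S(add(Z, mul(Z, SSZ))), Z))))))
  →25  S(S(S(S(S(S(add(add(Z, mul(Z, SSZ)), Z)))))))
  →26  S(S(S(S(S(S(add(mul(Z, SSZ), Z)))))))
  →27  S(S(S(S(S(S(add(Z, Z)))))))
  →28  S^6(Z)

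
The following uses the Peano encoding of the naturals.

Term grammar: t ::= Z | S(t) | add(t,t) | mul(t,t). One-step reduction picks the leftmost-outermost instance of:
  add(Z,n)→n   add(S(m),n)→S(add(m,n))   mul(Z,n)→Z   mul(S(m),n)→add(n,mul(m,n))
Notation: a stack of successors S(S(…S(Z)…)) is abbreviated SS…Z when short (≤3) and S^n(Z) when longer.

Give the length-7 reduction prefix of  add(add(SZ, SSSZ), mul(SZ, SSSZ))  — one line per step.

  start: add(add(SZ, SSSZ), mul(SZ, SSSZ))
  →1  add(S(add(Z, SSSZ)), mul(SZ, SSSZ))
  →2  S(add(add(Z, SSSZ), mul(SZ, SSSZ)))
  →3  S(add(SSSZ, mul(SZ, SSSZ)))
  →4  S(S(add(SSZ, mul(SZ, SSSZ))))
  →5  S(S(S(add(SZ, mul(SZ, SSSZ)))))
  →6  S(S(S(S(add(Z, mul(SZ, SSSZ))))))
  →7  S(S(S(S(mul(SZ, SSSZ)))))

Answer: after 7 steps: S(S(S(S(mul(SZ, SSSZ)))))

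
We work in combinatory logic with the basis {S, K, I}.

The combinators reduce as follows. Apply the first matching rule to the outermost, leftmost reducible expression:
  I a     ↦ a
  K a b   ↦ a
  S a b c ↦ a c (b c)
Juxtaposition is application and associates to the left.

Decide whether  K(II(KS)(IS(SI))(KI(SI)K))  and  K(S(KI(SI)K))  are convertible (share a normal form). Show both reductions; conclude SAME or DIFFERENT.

Term A:
  start: K(II(KS)(IS(SI))(KI(SI)K))
  [1] K(I(KS)(IS(SI))(KI(SI)K))
  [2] K(KS(IS(SI))(KI(SI)K))
  [3] K(S(KI(SI)K))
  [4] K(S(IK))
  [5] K(SK)

Term B:
  start: K(S(KI(SI)K))
  [1] K(S(IK))
  [2] K(SK)

Answer: SAME — A ⇓ K(SK), B ⇓ K(SK)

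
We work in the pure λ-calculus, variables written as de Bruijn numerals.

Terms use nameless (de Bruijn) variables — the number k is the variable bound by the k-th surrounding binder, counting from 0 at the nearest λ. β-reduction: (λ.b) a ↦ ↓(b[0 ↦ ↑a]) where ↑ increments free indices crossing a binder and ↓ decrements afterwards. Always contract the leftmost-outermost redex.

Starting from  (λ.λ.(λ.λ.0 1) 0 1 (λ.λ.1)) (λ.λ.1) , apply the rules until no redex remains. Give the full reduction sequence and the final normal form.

Answer: normal form = λ.0  (in 5 steps)

Derivation:
  start: (λ.λ.(λ.λ.0 1) 0 1 (λ.λ.1)) (λ.λ.1)
  →1  λ.(λ.λ.0 1) 0 (λ.λ.1) (λ.λ.1)
  →2  λ.(λ.0 1) (λ.λ.1) (λ.λ.1)
  →3  λ.(λ.λ.1) 0 (λ.λ.1)
  →4  λ.(λ.1) (λ.λ.1)
  →5  λ.0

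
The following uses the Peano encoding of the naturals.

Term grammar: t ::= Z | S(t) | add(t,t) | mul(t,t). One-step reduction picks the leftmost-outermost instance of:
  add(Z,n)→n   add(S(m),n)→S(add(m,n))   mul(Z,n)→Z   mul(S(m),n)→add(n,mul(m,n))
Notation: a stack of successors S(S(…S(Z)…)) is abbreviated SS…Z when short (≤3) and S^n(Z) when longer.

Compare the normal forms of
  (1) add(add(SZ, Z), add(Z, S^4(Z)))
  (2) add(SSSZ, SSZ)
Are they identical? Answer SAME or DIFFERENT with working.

Answer: SAME — A ⇓ S^5(Z), B ⇓ S^5(Z)

Derivation:
Term A:
  start: add(add(SZ, Z), add(Z, S^4(Z)))
  →1  add(S(add(Z, Z)), add(Z, S^4(Z)))
  →2  S(add(add(Z, Z), add(Z, S^4(Z))))
  →3  S(add(Z, add(Z, S^4(Z))))
  →4  S(add(Z, S^4(Z)))
  →5  S^5(Z)

Term B:
  start: add(SSSZ, SSZ)
  →1  S(add(SSZ, SSZ))
  →2  S(S(add(SZ, SSZ)))
  →3  S(S(S(add(Z, SSZ))))
  →4  S^5(Z)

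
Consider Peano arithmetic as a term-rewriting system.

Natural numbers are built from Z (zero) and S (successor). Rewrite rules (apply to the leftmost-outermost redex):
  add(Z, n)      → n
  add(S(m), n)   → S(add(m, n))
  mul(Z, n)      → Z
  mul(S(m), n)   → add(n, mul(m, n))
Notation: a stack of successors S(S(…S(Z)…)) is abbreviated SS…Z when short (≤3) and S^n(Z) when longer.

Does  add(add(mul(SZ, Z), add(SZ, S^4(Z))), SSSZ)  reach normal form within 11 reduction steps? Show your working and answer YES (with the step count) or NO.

Answer: NO — after 11 steps the term is S(S(S(S(S(add(Z, SSSZ)))))), not yet normal

Reduction:
  start: add(add(mul(SZ, Z), add(SZ, S^4(Z))), SSSZ)
  →1  add(add(add(Z, mul(Z, Z)), add(SZ, S^4(Z))), SSSZ)
  →2  add(add(mul(Z, Z), add(SZ, S^4(Z))), SSSZ)
  →3  add(add(Z, add(SZ, S^4(Z))), SSSZ)
  →4  add(add(SZ, S^4(Z)), SSSZ)
  →5  add(S(add(Z, S^4(Z))), SSSZ)
  →6  S(add(add(Z, S^4(Z)), SSSZ))
  →7  S(add(S^4(Z), SSSZ))
  →8  S(S(add(SSSZ, SSSZ)))
  →9  S(S(S(add(SSZ, SSSZ))))
  →10  S(S(S(S(add(SZ, SSSZ)))))
  →11  S(S(S(S(S(add(Z, SSSZ))))))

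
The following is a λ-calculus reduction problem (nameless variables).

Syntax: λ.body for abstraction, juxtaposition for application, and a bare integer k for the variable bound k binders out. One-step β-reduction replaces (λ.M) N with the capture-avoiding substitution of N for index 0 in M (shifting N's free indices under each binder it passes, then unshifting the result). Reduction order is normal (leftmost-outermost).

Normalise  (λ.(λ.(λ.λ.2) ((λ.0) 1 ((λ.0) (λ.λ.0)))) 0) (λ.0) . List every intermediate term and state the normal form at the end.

Answer: normal form = λ.λ.0  (in 3 steps)

Derivation:
  start: (λ.(λ.(λ.λ.2) ((λ.0) 1 ((λ.0) (λ.λ.0)))) 0) (λ.0)
  step 1: (λ.(λ.λ.2) ((λ.0) (λ.0) ((λ.0) (λ.λ.0)))) (λ.0)
  step 2: (λ.λ.λ.0) ((λ.0) (λ.0) ((λ.0) (λ.λ.0)))
  step 3: λ.λ.0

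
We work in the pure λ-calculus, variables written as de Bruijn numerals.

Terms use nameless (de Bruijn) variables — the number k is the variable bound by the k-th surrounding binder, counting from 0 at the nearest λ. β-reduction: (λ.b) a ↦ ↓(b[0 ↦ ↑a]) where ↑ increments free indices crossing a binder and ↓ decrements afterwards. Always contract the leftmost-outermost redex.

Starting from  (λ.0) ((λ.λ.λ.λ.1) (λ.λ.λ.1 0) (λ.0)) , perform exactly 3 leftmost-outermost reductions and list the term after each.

  start: (λ.0) ((λ.λ.λ.λ.1) (λ.λ.λ.1 0) (λ.0))
  step 1: (λ.λ.λ.λ.1) (λ.λ.λ.1 0) (λ.0)
  step 2: (λ.λ.λ.1) (λ.0)
  step 3: λ.λ.1

Answer: after 3 steps: λ.λ.1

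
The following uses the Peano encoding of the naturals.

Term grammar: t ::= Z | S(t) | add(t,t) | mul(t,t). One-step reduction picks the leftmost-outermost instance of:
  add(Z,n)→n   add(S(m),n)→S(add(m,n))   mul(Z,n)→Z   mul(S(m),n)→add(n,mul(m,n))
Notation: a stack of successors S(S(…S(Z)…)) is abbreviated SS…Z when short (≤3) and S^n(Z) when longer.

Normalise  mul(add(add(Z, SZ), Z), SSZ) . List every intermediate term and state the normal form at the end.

Answer: normal form = SSZ  (in 8 steps)

Reduction:
  start: mul(add(add(Z, SZ), Z), SSZ)
  [1] mul(add(SZ, Z), SSZ)
  [2] mul(S(add(Z, Z)), SSZ)
  [3] add(SSZ, mul(add(Z, Z), SSZ))
  [4] S(add(SZ, mul(add(Z, Z), SSZ)))
  [5] S(S(add(Z, mul(add(Z, Z), SSZ))))
  [6] S(S(mul(add(Z, Z), SSZ)))
  [7] S(S(mul(Z, SSZ)))
  [8] SSZ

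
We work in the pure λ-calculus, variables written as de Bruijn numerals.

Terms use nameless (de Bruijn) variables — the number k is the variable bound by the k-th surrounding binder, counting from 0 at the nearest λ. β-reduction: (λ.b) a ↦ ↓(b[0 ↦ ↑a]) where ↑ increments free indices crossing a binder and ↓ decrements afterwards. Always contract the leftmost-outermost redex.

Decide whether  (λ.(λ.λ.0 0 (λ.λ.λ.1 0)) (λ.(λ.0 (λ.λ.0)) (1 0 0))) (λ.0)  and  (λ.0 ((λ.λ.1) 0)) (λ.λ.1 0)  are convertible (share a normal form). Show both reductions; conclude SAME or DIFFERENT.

Answer: DIFFERENT — A ⇓ λ.0 0 (λ.λ.λ.1 0), B ⇓ λ.λ.λ.1 0

Working:
Term A:
  start: (λ.(λ.λ.0 0 (λ.λ.λ.1 0)) (λ.(λ.0 (λ.λ.0)) (1 0 0))) (λ.0)
  →1  (λ.λ.0 0 (λ.λ.λ.1 0)) (λ.(λ.0 (λ.λ.0)) ((λ.0) 0 0))
  →2  λ.0 0 (λ.λ.λ.1 0)

Term B:
  start: (λ.0 ((λ.λ.1) 0)) (λ.λ.1 0)
  →1  (λ.λ.1 0) ((λ.λ.1) (λ.λ.1 0))
  →2  λ.(λ.λ.1) (λ.λ.1 0) 0
  →3  λ.(λ.λ.λ.1 0) 0
  →4  λ.λ.λ.1 0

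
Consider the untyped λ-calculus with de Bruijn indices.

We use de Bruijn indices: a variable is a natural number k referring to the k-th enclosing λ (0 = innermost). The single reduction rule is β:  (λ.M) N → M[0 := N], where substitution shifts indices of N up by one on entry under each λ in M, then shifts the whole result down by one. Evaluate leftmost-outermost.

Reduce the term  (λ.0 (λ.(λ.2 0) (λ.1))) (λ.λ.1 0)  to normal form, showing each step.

  start: (λ.0 (λ.(λ.2 0) (λ.1))) (λ.λ.1 0)
  step 1: (λ.λ.1 0) (λ.(λ.(λ.λ.1 0) 0) (λ.1))
  step 2: λ.(λ.(λ.(λ.λ.1 0) 0) (λ.1)) 0
  step 3: λ.(λ.(λ.λ.1 0) 0) (λ.1)
  step 4: λ.(λ.λ.1 0) (λ.1)
  step 5: λ.λ.(λ.2) 0
  step 6: λ.λ.1

Answer: normal form = λ.λ.1  (in 6 steps)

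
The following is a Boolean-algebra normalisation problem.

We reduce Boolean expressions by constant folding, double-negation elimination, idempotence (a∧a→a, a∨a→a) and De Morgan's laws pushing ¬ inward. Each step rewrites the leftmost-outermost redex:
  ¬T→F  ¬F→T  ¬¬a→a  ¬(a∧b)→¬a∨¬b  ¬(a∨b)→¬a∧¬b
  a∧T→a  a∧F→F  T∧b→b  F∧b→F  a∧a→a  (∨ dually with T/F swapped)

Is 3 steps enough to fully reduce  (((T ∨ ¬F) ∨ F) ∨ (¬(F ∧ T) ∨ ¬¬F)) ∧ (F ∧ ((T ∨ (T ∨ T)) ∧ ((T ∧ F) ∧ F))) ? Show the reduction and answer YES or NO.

  start: (((T ∨ ¬F) ∨ F) ∨ (¬(F ∧ T) ∨ ¬¬F)) ∧ (F ∧ ((T ∨ (T ∨ T)) ∧ ((T ∧ F) ∧ F)))
  step 1: ((T ∨ ¬F) ∨ (¬(F ∧ T) ∨ ¬¬F)) ∧ (F ∧ ((T ∨ (T ∨ T)) ∧ ((T ∧ F) ∧ F)))
  step 2: (T ∨ (¬(F ∧ T) ∨ ¬¬F)) ∧ (F ∧ ((T ∨ (T ∨ T)) ∧ ((T ∧ F) ∧ F)))
  step 3: T ∧ (F ∧ ((T ∨ (T ∨ T)) ∧ ((T ∧ F) ∧ F)))

Answer: NO — after 3 steps the term is T ∧ (F ∧ ((T ∨ (T ∨ T)) ∧ ((T ∧ F) ∧ F))), not yet normal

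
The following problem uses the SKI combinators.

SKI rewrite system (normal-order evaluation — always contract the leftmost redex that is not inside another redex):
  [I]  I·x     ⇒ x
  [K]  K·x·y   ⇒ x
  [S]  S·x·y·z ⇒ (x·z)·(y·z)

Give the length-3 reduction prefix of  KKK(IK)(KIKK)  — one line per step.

Answer: after 3 steps: K

Derivation:
  start: KKK(IK)(KIKK)
  →1  K(IK)(KIKK)
  →2  IK
  →3  K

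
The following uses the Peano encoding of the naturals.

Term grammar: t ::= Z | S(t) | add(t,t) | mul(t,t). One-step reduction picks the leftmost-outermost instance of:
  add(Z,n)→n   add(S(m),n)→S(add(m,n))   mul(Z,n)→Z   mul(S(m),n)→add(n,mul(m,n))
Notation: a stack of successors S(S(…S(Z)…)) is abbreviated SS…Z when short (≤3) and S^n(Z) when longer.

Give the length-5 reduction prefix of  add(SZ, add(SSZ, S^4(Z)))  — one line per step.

  start: add(SZ, add(SSZ, S^4(Z)))
  [1] S(add(Z, add(SSZ, S^4(Z))))
  [2] S(add(SSZ, S^4(Z)))
  [3] S(S(add(SZ, S^4(Z))))
  [4] S(S(S(add(Z, S^4(Z)))))
  [5] S^7(Z)

Answer: after 5 steps: S^7(Z)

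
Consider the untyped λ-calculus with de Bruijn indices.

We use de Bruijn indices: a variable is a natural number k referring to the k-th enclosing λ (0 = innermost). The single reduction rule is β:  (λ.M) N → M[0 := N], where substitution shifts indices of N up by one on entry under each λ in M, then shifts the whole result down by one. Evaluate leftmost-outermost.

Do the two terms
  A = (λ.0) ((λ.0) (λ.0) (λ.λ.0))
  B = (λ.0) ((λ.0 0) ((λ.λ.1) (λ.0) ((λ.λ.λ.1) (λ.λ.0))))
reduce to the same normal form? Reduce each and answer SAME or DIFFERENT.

Term A:
  start: (λ.0) ((λ.0) (λ.0) (λ.λ.0))
  →1  (λ.0) (λ.0) (λ.λ.0)
  →2  (λ.0) (λ.λ.0)
  →3  λ.λ.0

Term B:
  start: (λ.0) ((λ.0 0) ((λ.λ.1) (λ.0) ((λ.λ.λ.1) (λ.λ.0))))
  →1  (λ.0 0) ((λ.λ.1) (λ.0) ((λ.λ.λ.1) (λ.λ.0)))
  →2  (λ.λ.1) (λ.0) ((λ.λ.λ.1) (λ.λ.0)) ((λ.λ.1) (λ.0) ((λ.λ.λ.1) (λ.λ.0)))
  →3  (λ.λ.0) ((λ.λ.λ.1) (λ.λ.0)) ((λ.λ.1) (λ.0) ((λ.λ.λ.1) (λ.λ.0)))
  →4  (λ.0) ((λ.λ.1) (λ.0) ((λ.λ.λ.1) (λ.λ.0)))
  →5  (λ.λ.1) (λ.0) ((λ.λ.λ.1) (λ.λ.0))
  →6  (λ.λ.0) ((λ.λ.λ.1) (λ.λ.0))
  →7  λ.0

Answer: DIFFERENT — A ⇓ λ.λ.0, B ⇓ λ.0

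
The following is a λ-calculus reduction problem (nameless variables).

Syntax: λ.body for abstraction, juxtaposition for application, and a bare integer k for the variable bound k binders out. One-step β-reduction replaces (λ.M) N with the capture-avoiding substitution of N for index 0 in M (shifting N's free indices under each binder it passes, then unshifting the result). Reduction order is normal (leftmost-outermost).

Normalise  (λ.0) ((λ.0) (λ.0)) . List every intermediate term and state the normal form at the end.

Answer: normal form = λ.0  (in 2 steps)

Reduction:
  start: (λ.0) ((λ.0) (λ.0))
  [1] (λ.0) (λ.0)
  [2] λ.0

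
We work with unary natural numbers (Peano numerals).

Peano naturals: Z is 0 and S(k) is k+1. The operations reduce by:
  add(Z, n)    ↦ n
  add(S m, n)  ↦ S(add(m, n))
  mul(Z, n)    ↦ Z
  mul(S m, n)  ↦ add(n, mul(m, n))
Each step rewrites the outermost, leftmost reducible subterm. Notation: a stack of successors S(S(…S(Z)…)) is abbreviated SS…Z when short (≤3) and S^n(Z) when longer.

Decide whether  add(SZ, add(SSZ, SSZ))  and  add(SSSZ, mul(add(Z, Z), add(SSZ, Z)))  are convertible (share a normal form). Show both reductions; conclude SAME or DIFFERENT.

Answer: DIFFERENT — A ⇓ S^5(Z), B ⇓ SSSZ

Derivation:
Term A:
  start: add(SZ, add(SSZ, SSZ))
  →1  S(add(Z, add(SSZ, SSZ)))
  →2  S(add(SSZ, SSZ))
  →3  S(S(add(SZ, SSZ)))
  →4  S(S(S(add(Z, SSZ))))
  →5  S^5(Z)

Term B:
  start: add(SSSZ, mul(add(Z, Z), add(SSZ, Z)))
  →1  S(add(SSZ, mul(add(Z, Z), add(SSZ, Z))))
  →2  S(S(add(SZ, mul(add(Z, Z), add(SSZ, Z)))))
  →3  S(S(S(add(Z, mul(add(Z, Z), add(SSZ, Z))))))
  →4  S(S(S(mul(add(Z, Z), add(SSZ, Z)))))
  →5  S(S(S(mul(Z, add(SSZ, Z)))))
  →6  SSSZ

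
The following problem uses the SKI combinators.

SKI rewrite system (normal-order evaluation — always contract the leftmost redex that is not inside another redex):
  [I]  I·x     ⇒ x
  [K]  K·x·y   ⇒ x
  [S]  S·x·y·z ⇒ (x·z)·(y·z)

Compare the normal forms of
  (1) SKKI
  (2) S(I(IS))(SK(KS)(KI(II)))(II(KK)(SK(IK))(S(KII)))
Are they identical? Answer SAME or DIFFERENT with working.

Term A:
  start: SKKI
  [1] KI(KI)
  [2] I

Term B:
  start: S(I(IS))(SK(KS)(KI(II)))(II(KK)(SK(IK))(S(KII)))
  [1] I(IS)(II(KK)(SK(IK))(S(KII)))(SK(KS)(KI(II))(II(KK)(SK(IK))(S(KII))))
  [2] IS(II(KK)(SK(IK))(S(KII)))(SK(KS)(KI(II))(II(KK)(SK(IK))(S(KII))))
  [3] S(II(KK)(SK(IK))(S(KII)))(SK(KS)(KI(II))(II(KK)(SK(IK))(S(KII))))
  [4] S(I(KK)(SK(IK))(S(KII)))(SK(KS)(KI(II))(II(KK)(SK(IK))(S(KII))))
  [5] S(KK(SK(IK))(S(KII)))(SK(KS)(KI(II))(II(KK)(SK(IK))(S(KII))))
  [6] S(K(S(KII)))(SK(KS)(KI(II))(II(KK)(SK(IK))(S(KII))))
  [7] S(K(SI))(SK(KS)(KI(II))(II(KK)(SK(IK))(S(KII))))
  [8] S(K(SI))(K(KI(II))(KS(KI(II)))(II(KK)(SK(IK))(S(KII))))
  [9] S(K(SI))(KI(II)(II(KK)(SK(IK))(S(KII))))
  [10] S(K(SI))(I(II(KK)(SK(IK))(S(KII))))
  [11] S(K(SI))(II(KK)(SK(IK))(S(KII)))
  [12] S(K(SI))(I(KK)(SK(IK))(S(KII)))
  [13] S(K(SI))(KK(SK(IK))(S(KII)))
  [14] S(K(SI))(K(S(KII)))
  [15] S(K(SI))(K(SI))

Answer: DIFFERENT — A ⇓ I, B ⇓ S(K(SI))(K(SI))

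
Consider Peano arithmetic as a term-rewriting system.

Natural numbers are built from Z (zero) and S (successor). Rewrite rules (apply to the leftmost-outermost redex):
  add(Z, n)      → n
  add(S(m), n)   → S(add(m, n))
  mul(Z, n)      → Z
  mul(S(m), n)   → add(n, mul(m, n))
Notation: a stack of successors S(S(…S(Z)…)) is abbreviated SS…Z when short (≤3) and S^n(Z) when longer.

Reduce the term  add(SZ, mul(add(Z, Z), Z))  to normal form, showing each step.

Answer: normal form = SZ  (in 4 steps)

Reduction:
  start: add(SZ, mul(add(Z, Z), Z))
  [1] S(add(Z, mul(add(Z, Z), Z)))
  [2] S(mul(add(Z, Z), Z))
  [3] S(mul(Z, Z))
  [4] SZ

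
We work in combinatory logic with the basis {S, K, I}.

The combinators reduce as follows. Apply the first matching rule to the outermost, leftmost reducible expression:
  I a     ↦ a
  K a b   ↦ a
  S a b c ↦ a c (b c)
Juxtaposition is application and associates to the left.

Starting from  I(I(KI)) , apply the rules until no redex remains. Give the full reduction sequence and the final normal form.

  start: I(I(KI))
  →1  I(KI)
  →2  KI

Answer: normal form = KI  (in 2 steps)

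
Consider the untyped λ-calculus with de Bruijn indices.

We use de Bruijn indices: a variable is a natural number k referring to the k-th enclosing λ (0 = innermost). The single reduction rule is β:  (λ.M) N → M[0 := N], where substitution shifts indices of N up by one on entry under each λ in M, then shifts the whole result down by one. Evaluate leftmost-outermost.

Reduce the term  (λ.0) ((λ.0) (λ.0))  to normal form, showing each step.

  start: (λ.0) ((λ.0) (λ.0))
  [1] (λ.0) (λ.0)
  [2] λ.0

Answer: normal form = λ.0  (in 2 steps)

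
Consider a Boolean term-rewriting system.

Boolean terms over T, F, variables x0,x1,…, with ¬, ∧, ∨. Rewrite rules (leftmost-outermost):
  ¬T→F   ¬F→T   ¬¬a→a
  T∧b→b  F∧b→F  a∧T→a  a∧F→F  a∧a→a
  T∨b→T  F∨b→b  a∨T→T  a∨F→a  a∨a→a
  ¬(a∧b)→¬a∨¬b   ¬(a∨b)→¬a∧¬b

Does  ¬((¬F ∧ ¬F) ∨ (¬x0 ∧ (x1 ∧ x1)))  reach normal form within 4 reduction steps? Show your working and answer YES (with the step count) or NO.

  start: ¬((¬F ∧ ¬F) ∨ (¬x0 ∧ (x1 ∧ x1)))
  →1  ¬(¬F ∧ ¬F) ∧ ¬(¬x0 ∧ (x1 ∧ x1))
  →2  (¬¬F ∨ ¬¬F) ∧ ¬(¬x0 ∧ (x1 ∧ x1))
  →3  ¬¬F ∧ ¬(¬x0 ∧ (x1 ∧ x1))
  →4  F ∧ ¬(¬x0 ∧ (x1 ∧ x1))

Answer: NO — after 4 steps the term is F ∧ ¬(¬x0 ∧ (x1 ∧ x1)), not yet normal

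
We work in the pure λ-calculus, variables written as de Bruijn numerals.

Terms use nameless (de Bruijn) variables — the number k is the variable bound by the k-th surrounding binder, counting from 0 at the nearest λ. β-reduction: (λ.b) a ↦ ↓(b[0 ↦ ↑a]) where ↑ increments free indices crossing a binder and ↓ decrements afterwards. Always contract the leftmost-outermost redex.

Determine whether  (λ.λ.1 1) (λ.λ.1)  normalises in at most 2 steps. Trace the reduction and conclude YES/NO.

  start: (λ.λ.1 1) (λ.λ.1)
  →1  λ.(λ.λ.1) (λ.λ.1)
  →2  λ.λ.λ.λ.1

Answer: YES — reaches normal form λ.λ.λ.λ.1 in 2 ≤ 2 steps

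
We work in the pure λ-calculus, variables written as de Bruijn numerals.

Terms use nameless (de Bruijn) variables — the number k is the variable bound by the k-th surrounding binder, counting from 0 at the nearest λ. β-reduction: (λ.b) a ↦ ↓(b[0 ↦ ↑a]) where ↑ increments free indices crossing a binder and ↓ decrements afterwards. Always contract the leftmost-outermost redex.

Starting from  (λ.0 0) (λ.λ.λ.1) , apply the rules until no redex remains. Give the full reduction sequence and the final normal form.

  start: (λ.0 0) (λ.λ.λ.1)
  [1] (λ.λ.λ.1) (λ.λ.λ.1)
  [2] λ.λ.1

Answer: normal form = λ.λ.1  (in 2 steps)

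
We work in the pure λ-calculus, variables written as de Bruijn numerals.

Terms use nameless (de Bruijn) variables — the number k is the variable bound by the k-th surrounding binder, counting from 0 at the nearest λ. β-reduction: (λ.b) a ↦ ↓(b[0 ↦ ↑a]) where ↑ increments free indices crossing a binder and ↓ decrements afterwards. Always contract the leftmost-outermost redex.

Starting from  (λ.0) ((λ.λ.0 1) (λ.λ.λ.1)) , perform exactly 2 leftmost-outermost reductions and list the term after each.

  start: (λ.0) ((λ.λ.0 1) (λ.λ.λ.1))
  step 1: (λ.λ.0 1) (λ.λ.λ.1)
  step 2: λ.0 (λ.λ.λ.1)

Answer: after 2 steps: λ.0 (λ.λ.λ.1)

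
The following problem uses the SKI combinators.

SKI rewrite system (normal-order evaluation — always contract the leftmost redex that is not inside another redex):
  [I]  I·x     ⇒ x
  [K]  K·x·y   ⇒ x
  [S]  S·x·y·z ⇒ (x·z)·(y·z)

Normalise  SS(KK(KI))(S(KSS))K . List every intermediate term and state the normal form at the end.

  start: SS(KK(KI))(S(KSS))K
  [1] S(S(KSS))(KK(KI)(S(KSS)))K
  [2] S(KSS)K(KK(KI)(S(KSS))K)
  [3] KSS(KK(KI)(S(KSS))K)(K(KK(KI)(S(KSS))K))
  [4] S(KK(KI)(S(KSS))K)(K(KK(KI)(S(KSS))K))
  [5] S(K(S(KSS))K)(K(KK(KI)(S(KSS))K))
  [6] S(S(KSS))(K(KK(KI)(S(KSS))K))
  [7] S(SS)(K(KK(KI)(S(KSS))K))
  [8] S(SS)(K(K(S(KSS))K))
  [9] S(SS)(K(S(KSS)))
  [10] S(SS)(K(SS))

Answer: normal form = S(SS)(K(SS))  (in 10 steps)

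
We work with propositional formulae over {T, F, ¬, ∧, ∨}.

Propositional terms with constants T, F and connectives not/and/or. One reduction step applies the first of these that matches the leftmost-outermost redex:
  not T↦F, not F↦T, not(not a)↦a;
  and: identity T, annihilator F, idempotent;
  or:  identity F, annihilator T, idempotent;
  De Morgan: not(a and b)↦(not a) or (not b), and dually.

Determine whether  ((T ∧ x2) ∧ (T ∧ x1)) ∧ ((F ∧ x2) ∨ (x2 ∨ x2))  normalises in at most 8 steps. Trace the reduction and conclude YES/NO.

  start: ((T ∧ x2) ∧ (T ∧ x1)) ∧ ((F ∧ x2) ∨ (x2 ∨ x2))
  →1  (x2 ∧ (T ∧ x1)) ∧ ((F ∧ x2) ∨ (x2 ∨ x2))
  →2  (x2 ∧ x1) ∧ ((F ∧ x2) ∨ (x2 ∨ x2))
  →3  (x2 ∧ x1) ∧ (F ∨ (x2 ∨ x2))
  →4  (x2 ∧ x1) ∧ (x2 ∨ x2)
  →5  (x2 ∧ x1) ∧ x2

Answer: YES — reaches normal form (x2 ∧ x1) ∧ x2 in 5 ≤ 8 steps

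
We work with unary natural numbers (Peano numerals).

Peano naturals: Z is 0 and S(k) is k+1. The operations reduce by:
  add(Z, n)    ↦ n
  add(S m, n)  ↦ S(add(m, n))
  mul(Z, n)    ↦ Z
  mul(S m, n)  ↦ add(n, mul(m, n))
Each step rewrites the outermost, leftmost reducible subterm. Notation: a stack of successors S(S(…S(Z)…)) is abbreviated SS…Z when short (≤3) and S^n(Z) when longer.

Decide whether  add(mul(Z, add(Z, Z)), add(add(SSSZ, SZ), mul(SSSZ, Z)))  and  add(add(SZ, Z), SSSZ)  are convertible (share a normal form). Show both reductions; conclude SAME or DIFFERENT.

Answer: SAME — A ⇓ S^4(Z), B ⇓ S^4(Z)

Working:
Term A:
  start: add(mul(Z, add(Z, Z)), add(add(SSSZ, SZ), mul(SSSZ, Z)))
  [1] add(Z, add(add(SSSZ, SZ), mul(SSSZ, Z)))
  [2] add(add(SSSZ, SZ), mul(SSSZ, Z))
  [3] add(S(add(SSZ, SZ)), mul(SSSZ, Z))
  [4] S(add(add(SSZ, SZ), mul(SSSZ, Z)))
  [5] S(add(S(add(SZ, SZ)), mul(SSSZ, Z)))
  [6] S(S(add(add(SZ, SZ), mul(SSSZ, Z))))
  [7] S(S(add(S(add(Z, SZ)), mul(SSSZ, Z))))
  [8] S(S(S(add(add(Z, SZ), mul(SSSZ, Z)))))
  [9] S(S(S(add(SZ, mul(SSSZ, Z)))))
  [10] S(S(S(S(add(Z, mul(SSSZ, Z))))))
  [11] S(S(S(S(mul(SSSZ, Z)))))
  [12] S(S(S(S(add(Z, mul(SSZ, Z))))))
  [13] S(S(S(S(mul(SSZ, Z)))))
  [14] S(S(S(S(add(Z, mul(SZ, Z))))))
  [15] S(S(S(S(mul(SZ, Z)))))
  [16] S(S(S(S(add(Z, mul(Z, Z))))))
  [17] S(S(S(S(mul(Z, Z)))))
  [18] S^4(Z)

Term B:
  start: add(add(SZ, Z), SSSZ)
  [1] add(S(add(Z, Z)), SSSZ)
  [2] S(add(add(Z, Z), SSSZ))
  [3] S(add(Z, SSSZ))
  [4] S^4(Z)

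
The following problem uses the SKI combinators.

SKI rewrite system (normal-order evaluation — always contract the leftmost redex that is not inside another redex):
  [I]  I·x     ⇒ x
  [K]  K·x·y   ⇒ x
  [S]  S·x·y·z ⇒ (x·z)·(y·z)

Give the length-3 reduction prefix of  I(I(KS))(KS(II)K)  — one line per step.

  start: I(I(KS))(KS(II)K)
  step 1: I(KS)(KS(II)K)
  step 2: KS(KS(II)K)
  step 3: S

Answer: after 3 steps: S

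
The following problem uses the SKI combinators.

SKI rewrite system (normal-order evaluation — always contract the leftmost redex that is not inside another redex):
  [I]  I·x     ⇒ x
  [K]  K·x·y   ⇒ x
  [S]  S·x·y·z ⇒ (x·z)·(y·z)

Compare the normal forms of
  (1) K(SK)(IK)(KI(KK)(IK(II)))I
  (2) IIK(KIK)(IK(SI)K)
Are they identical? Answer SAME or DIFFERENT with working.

Term A:
  start: K(SK)(IK)(KI(KK)(IK(II)))I
  →1  SK(KI(KK)(IK(II)))I
  →2  KI(KI(KK)(IK(II))I)
  →3  I

Term B:
  start: IIK(KIK)(IK(SI)K)
  →1  IK(KIK)(IK(SI)K)
  →2  K(KIK)(IK(SI)K)
  →3  KIK
  →4  I

Answer: SAME — A ⇓ I, B ⇓ I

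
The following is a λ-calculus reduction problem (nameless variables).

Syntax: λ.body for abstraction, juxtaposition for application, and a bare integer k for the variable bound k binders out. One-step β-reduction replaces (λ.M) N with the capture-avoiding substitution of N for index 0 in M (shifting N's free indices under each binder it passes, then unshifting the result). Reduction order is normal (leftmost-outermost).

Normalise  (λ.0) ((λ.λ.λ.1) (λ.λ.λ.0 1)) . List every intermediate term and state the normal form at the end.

Answer: normal form = λ.λ.1  (in 2 steps)

Working:
  start: (λ.0) ((λ.λ.λ.1) (λ.λ.λ.0 1))
  →1  (λ.λ.λ.1) (λ.λ.λ.0 1)
  →2  λ.λ.1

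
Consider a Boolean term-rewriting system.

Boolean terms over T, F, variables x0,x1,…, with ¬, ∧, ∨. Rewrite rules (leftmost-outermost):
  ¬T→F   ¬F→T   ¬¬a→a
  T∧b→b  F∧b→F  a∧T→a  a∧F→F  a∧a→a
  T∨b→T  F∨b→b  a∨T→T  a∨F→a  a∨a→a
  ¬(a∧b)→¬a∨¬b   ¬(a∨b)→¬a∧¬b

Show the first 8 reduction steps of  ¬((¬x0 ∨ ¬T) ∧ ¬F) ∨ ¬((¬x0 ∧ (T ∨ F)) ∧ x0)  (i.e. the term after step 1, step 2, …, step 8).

Answer: after 8 steps: x0 ∨ (¬(¬x0 ∧ (T ∨ F)) ∨ ¬x0)

Reduction:
  start: ¬((¬x0 ∨ ¬T) ∧ ¬F) ∨ ¬((¬x0 ∧ (T ∨ F)) ∧ x0)
  step 1: (¬(¬x0 ∨ ¬T) ∨ ¬¬F) ∨ ¬((¬x0 ∧ (T ∨ F)) ∧ x0)
  step 2: ((¬¬x0 ∧ ¬¬T) ∨ ¬¬F) ∨ ¬((¬x0 ∧ (T ∨ F)) ∧ x0)
  step 3: ((x0 ∧ ¬¬T) ∨ ¬¬F) ∨ ¬((¬x0 ∧ (T ∨ F)) ∧ x0)
  step 4: ((x0 ∧ T) ∨ ¬¬F) ∨ ¬((¬x0 ∧ (T ∨ F)) ∧ x0)
  step 5: (x0 ∨ ¬¬F) ∨ ¬((¬x0 ∧ (T ∨ F)) ∧ x0)
  step 6: (x0 ∨ F) ∨ ¬((¬x0 ∧ (T ∨ F)) ∧ x0)
  step 7: x0 ∨ ¬((¬x0 ∧ (T ∨ F)) ∧ x0)
  step 8: x0 ∨ (¬(¬x0 ∧ (T ∨ F)) ∨ ¬x0)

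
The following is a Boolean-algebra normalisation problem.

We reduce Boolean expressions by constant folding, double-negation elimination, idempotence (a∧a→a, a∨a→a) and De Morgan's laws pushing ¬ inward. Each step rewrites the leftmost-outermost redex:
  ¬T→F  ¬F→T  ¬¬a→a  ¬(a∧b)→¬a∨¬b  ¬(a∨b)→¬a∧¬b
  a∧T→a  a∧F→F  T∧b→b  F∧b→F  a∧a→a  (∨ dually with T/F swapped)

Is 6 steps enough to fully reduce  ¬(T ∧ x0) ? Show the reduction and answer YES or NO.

  start: ¬(T ∧ x0)
  [1] ¬T ∨ ¬x0
  [2] F ∨ ¬x0
  [3] ¬x0

Answer: YES — reaches normal form ¬x0 in 3 ≤ 6 steps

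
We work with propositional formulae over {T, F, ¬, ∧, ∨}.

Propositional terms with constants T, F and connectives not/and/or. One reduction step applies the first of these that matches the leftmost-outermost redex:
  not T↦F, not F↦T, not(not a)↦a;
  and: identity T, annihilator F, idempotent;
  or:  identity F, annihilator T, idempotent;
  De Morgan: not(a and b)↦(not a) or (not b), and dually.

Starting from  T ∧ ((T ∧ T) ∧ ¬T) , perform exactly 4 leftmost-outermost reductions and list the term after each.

Answer: after 4 steps: F

Derivation:
  start: T ∧ ((T ∧ T) ∧ ¬T)
  [1] (T ∧ T) ∧ ¬T
  [2] T ∧ ¬T
  [3] ¬T
  [4] F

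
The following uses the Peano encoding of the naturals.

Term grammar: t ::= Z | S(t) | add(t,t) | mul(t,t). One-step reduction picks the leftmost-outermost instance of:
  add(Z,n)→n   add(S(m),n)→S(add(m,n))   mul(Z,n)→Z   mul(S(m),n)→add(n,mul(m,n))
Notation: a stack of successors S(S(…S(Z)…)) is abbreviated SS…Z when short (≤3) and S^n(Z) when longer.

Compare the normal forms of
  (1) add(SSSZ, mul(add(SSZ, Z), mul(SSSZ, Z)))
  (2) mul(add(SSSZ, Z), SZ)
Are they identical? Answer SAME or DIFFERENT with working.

Term A:
  start: add(SSSZ, mul(add(SSZ, Z), mul(SSSZ, Z)))
  [1] S(add(SSZ, mul(add(SSZ, Z), mul(SSSZ, Z))))
  [2] S(S(add(SZ, mul(add(SSZ, Z), mul(SSSZ, Z)))))
  [3] S(S(S(add(Z, mul(add(SSZ, Z), mul(SSSZ, Z))))))
  [4] S(S(S(mul(add(SSZ, Z), mul(SSSZ, Z)))))
  [5] S(S(S(mul(S(add(SZ, Z)), mul(SSSZ, Z)))))
  [6] S(S(S(add(mul(SSSZ, Z), mul(add(SZ, Z), mul(SSSZ, Z))))))
  [7] S(S(S(add(add(Z, mul(SSZ, Z)), mul(add(SZ, Z), mul(SSSZ, Z))))))
  [8] S(S(S(add(mul(SSZ, Z), mul(add(SZ, Z), mul(SSSZ, Z))))))
  [9] S(S(S(add(add(Z, mul(SZ, Z)), mul(add(SZ, Z), mul(SSSZ, Z))))))
  [10] S(S(S(add(mul(SZ, Z), mul(add(SZ, Z), mul(SSSZ, Z))))))
  [11] S(S(S(add(add(Z, mul(Z, Z)), mul(add(SZ, Z), mul(SSSZ, Z))))))
  [12] S(S(S(add(mul(Z, Z), mul(add(SZ, Z), mul(SSSZ, Z))))))
  [13] S(S(S(add(Z, mul(add(SZ, Z), mul(SSSZ, Z))))))
  [14] S(S(S(mul(add(SZ, Z), mul(SSSZ, Z)))))
  [15] S(S(S(mul(S(add(Z, Z)), mul(SSSZ, Z)))))
  [16] S(S(S(add(mul(SSSZ, Z), mul(add(Z, Z), mul(SSSZ, Z))))))
  [17] S(S(S(add(add(Z, mul(SSZ, Z)), mul(add(Z, Z), mul(SSSZ, Z))))))
  [18] S(S(S(add(mul(SSZ, Z), mul(add(Z, Z), mul(SSSZ, Z))))))
  [19] S(S(S(add(add(Z, mul(SZ, Z)), mul(add(Z, Z), mul(SSSZ, Z))))))
  [20] S(S(S(add(mul(SZ, Z), mul(add(Z, Z), mul(SSSZ, Z))))))
  [21] S(S(S(add(add(Z, mul(Z, Z)), mul(add(Z, Z), mul(SSSZ, Z))))))
  [22] S(S(S(add(mul(Z, Z), mul(add(Z, Z), mul(SSSZ, Z))))))
  [23] S(S(S(add(Z, mul(add(Z, Z), mul(SSSZ, Z))))))
  [24] S(S(S(mul(add(Z, Z), mul(SSSZ, Z)))))
  [25] S(S(S(mul(Z, mul(SSSZ, Z)))))
  [26] SSSZ

Term B:
  start: mul(add(SSSZ, Z), SZ)
  [1] mul(S(add(SSZ, Z)), SZ)
  [2] add(SZ, mul(add(SSZ, Z), SZ))
  [3] S(add(Z, mul(add(SSZ, Z), SZ)))
  [4] S(mul(add(SSZ, Z), SZ))
  [5] S(mul(S(add(SZ, Z)), SZ))
  [6] S(add(SZ, mul(add(SZ, Z), SZ)))
  [7] S(S(add(Z, mul(add(SZ, Z), SZ))))
  [8] S(S(mul(add(SZ, Z), SZ)))
  [9] S(S(mul(S(add(Z, Z)), SZ)))
  [10] S(S(add(SZ, mul(add(Z, Z), SZ))))
  [11] S(S(S(add(Z, mul(add(Z, Z), SZ)))))
  [12] S(S(S(mul(add(Z, Z), SZ))))
  [13] S(S(S(mul(Z, SZ))))
  [14] SSSZ

Answer: SAME — A ⇓ SSSZ, B ⇓ SSSZ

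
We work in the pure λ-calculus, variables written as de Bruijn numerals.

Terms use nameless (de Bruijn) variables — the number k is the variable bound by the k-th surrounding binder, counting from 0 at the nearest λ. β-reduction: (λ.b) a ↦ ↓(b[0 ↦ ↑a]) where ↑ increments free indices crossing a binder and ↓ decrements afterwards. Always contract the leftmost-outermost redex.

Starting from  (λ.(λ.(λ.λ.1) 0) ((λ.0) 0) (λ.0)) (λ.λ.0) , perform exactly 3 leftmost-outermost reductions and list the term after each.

  start: (λ.(λ.(λ.λ.1) 0) ((λ.0) 0) (λ.0)) (λ.λ.0)
  [1] (λ.(λ.λ.1) 0) ((λ.0) (λ.λ.0)) (λ.0)
  [2] (λ.λ.1) ((λ.0) (λ.λ.0)) (λ.0)
  [3] (λ.(λ.0) (λ.λ.0)) (λ.0)

Answer: after 3 steps: (λ.(λ.0) (λ.λ.0)) (λ.0)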